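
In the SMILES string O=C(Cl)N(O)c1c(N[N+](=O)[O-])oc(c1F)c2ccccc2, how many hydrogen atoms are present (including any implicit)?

7

Hydrogens are implicit in SMILES; fill each atom to its normal valence:
  5 × C (aromatic): 1 H each → 5
  5 × C (aromatic): no H
  2 × O: no H
  1 × C: no H
  1 × Cl: no H
  1 × F: no H
  1 × N: 1 H
  1 × N: no H
  1 × N (charge +1): no H
  1 × O: 1 H
  1 × O (aromatic): no H
  1 × O (charge -1): no H
  Total hydrogens = 7.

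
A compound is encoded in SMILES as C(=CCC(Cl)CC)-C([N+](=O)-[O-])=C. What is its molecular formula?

C8H12ClNO2

Heavy atoms from the SMILES: 8 C, 1 Cl, 1 N, 2 O.
Implicit hydrogens by atom environment:
  3 × C: 2 H each → 6
  3 × C: 1 H each → 3
  1 × C: 3 H
  1 × C: no H
  1 × Cl: no H
  1 × N (charge +1): no H
  1 × O: no H
  1 × O (charge -1): no H
  Total hydrogens = 12.
Molecular formula: C8H12ClNO2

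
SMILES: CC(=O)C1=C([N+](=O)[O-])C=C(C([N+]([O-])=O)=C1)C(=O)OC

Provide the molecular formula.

C10H8N2O7

Heavy atoms from the SMILES: 10 C, 2 N, 7 O.
Implicit hydrogens by atom environment:
  5 × O: no H
  4 × C (aromatic): no H
  2 × C: 3 H each → 6
  2 × C (aromatic): 1 H each → 2
  2 × C: no H
  2 × N (charge +1): no H
  2 × O (charge -1): no H
  Total hydrogens = 8.
Molecular formula: C10H8N2O7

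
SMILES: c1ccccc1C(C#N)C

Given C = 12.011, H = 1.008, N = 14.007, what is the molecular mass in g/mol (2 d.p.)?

Molecular formula: C9H9N.
M = 9×12.011 + 9×1.008 + 1×14.007 = 131.18 g/mol.

131.18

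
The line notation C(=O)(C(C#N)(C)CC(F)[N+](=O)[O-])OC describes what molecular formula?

C7H9FN2O4

Heavy atoms from the SMILES: 7 C, 1 F, 2 N, 4 O.
Implicit hydrogens by atom environment:
  3 × C: no H
  3 × O: no H
  2 × C: 3 H each → 6
  1 × C: 2 H
  1 × C: 1 H
  1 × F: no H
  1 × N: no H
  1 × N (charge +1): no H
  1 × O (charge -1): no H
  Total hydrogens = 9.
Molecular formula: C7H9FN2O4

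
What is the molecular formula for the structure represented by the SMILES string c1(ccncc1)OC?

C6H7NO

Heavy atoms from the SMILES: 6 C, 1 N, 1 O.
Implicit hydrogens by atom environment:
  4 × C (aromatic): 1 H each → 4
  1 × C: 3 H
  1 × C (aromatic): no H
  1 × N (aromatic): no H
  1 × O: no H
  Total hydrogens = 7.
Molecular formula: C6H7NO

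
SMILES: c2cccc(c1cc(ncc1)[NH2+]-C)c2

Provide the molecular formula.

C12H13N2+

Heavy atoms from the SMILES: 12 C, 2 N.
Implicit hydrogens by atom environment:
  8 × C (aromatic): 1 H each → 8
  3 × C (aromatic): no H
  1 × C: 3 H
  1 × N (charge +1): 2 H
  1 × N (aromatic): no H
  Total hydrogens = 13.
Net charge +1.
Molecular formula: C12H13N2+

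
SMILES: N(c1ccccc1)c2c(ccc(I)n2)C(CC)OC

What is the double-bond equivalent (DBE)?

8

Molecular formula from the SMILES: C15H17IN2O.
DoU = (2C + 2 + N − H − X)/2 = (2·15 + 2 + 2 − 17 − 1)/2 = 16/2 = 8.
(Structurally: 2 ring(s) + 6 π bond(s) = 8.)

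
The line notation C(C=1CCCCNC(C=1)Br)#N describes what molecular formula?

C8H11BrN2

Heavy atoms from the SMILES: 1 Br, 8 C, 2 N.
Implicit hydrogens by atom environment:
  4 × C: 2 H each → 8
  2 × C: 1 H each → 2
  2 × C: no H
  1 × Br: no H
  1 × N: 1 H
  1 × N: no H
  Total hydrogens = 11.
Molecular formula: C8H11BrN2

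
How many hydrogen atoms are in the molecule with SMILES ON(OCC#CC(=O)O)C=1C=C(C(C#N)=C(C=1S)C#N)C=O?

7

Hydrogens are implicit in SMILES; fill each atom to its normal valence:
  5 × C (aromatic): no H
  5 × C: no H
  3 × N: no H
  3 × O: no H
  2 × O: 1 H each → 2
  1 × C: 2 H
  1 × C (aromatic): 1 H
  1 × C: 1 H
  1 × S: 1 H
  Total hydrogens = 7.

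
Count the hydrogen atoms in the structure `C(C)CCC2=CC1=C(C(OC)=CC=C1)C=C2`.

Hydrogens are implicit in SMILES; fill each atom to its normal valence:
  6 × C (aromatic): 1 H each → 6
  4 × C (aromatic): no H
  3 × C: 2 H each → 6
  2 × C: 3 H each → 6
  1 × O: no H
  Total hydrogens = 18.

18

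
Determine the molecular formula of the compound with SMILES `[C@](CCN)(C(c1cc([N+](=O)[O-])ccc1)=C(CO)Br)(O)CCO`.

C14H19BrN2O5

Heavy atoms from the SMILES: 1 Br, 14 C, 2 N, 5 O.
Implicit hydrogens by atom environment:
  5 × C: 2 H each → 10
  4 × C (aromatic): 1 H each → 4
  3 × C: no H
  3 × O: 1 H each → 3
  2 × C (aromatic): no H
  1 × Br: no H
  1 × N: 2 H
  1 × N (charge +1): no H
  1 × O: no H
  1 × O (charge -1): no H
  Total hydrogens = 19.
Molecular formula: C14H19BrN2O5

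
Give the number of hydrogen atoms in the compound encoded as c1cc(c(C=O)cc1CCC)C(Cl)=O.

11

Hydrogens are implicit in SMILES; fill each atom to its normal valence:
  3 × C (aromatic): 1 H each → 3
  3 × C (aromatic): no H
  2 × C: 2 H each → 4
  2 × O: no H
  1 × C: 3 H
  1 × C: 1 H
  1 × C: no H
  1 × Cl: no H
  Total hydrogens = 11.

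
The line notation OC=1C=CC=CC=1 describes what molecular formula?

C6H6O

Heavy atoms from the SMILES: 6 C, 1 O.
Implicit hydrogens by atom environment:
  5 × C (aromatic): 1 H each → 5
  1 × C (aromatic): no H
  1 × O: 1 H
  Total hydrogens = 6.
Molecular formula: C6H6O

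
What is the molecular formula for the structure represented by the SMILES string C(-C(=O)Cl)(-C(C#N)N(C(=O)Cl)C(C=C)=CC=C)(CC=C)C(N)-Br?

C15H16BrCl2N3O2

Heavy atoms from the SMILES: 1 Br, 15 C, 2 Cl, 3 N, 2 O.
Implicit hydrogens by atom environment:
  6 × C: 1 H each → 6
  5 × C: no H
  4 × C: 2 H each → 8
  2 × Cl: no H
  2 × N: no H
  2 × O: no H
  1 × Br: no H
  1 × N: 2 H
  Total hydrogens = 16.
Molecular formula: C15H16BrCl2N3O2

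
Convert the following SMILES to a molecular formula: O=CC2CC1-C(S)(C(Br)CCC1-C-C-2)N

Heavy atoms from the SMILES: 1 Br, 11 C, 1 N, 1 O, 1 S.
Implicit hydrogens by atom environment:
  5 × C: 2 H each → 10
  5 × C: 1 H each → 5
  1 × Br: no H
  1 × C: no H
  1 × N: 2 H
  1 × O: no H
  1 × S: 1 H
  Total hydrogens = 18.
Molecular formula: C11H18BrNOS

C11H18BrNOS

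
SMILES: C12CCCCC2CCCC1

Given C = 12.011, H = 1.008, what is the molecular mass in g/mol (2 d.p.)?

Molecular formula: C10H18.
M = 10×12.011 + 18×1.008 = 138.25 g/mol.

138.25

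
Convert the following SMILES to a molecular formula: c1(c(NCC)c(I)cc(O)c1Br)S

C8H9BrINOS

Heavy atoms from the SMILES: 1 Br, 8 C, 1 I, 1 N, 1 O, 1 S.
Implicit hydrogens by atom environment:
  5 × C (aromatic): no H
  1 × Br: no H
  1 × C: 3 H
  1 × C: 2 H
  1 × C (aromatic): 1 H
  1 × I: no H
  1 × N: 1 H
  1 × O: 1 H
  1 × S: 1 H
  Total hydrogens = 9.
Molecular formula: C8H9BrINOS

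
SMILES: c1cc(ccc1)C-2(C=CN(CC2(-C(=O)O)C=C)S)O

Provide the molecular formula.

Heavy atoms from the SMILES: 14 C, 1 N, 3 O, 1 S.
Implicit hydrogens by atom environment:
  5 × C (aromatic): 1 H each → 5
  3 × C: 1 H each → 3
  3 × C: no H
  2 × C: 2 H each → 4
  2 × O: 1 H each → 2
  1 × C (aromatic): no H
  1 × N: no H
  1 × O: no H
  1 × S: 1 H
  Total hydrogens = 15.
Molecular formula: C14H15NO3S

C14H15NO3S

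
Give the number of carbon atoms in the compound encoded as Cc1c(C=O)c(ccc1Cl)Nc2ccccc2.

14

The symbol for carbon appears 14 times in the SMILES. Lowercase c denotes aromatic carbon and counts toward C.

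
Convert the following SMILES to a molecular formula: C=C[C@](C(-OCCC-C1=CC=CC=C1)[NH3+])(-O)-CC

C15H24NO2+

Heavy atoms from the SMILES: 15 C, 1 N, 2 O.
Implicit hydrogens by atom environment:
  5 × C: 2 H each → 10
  5 × C (aromatic): 1 H each → 5
  2 × C: 1 H each → 2
  1 × C: 3 H
  1 × C: no H
  1 × C (aromatic): no H
  1 × N (charge +1): 3 H
  1 × O: 1 H
  1 × O: no H
  Total hydrogens = 24.
Net charge +1.
Molecular formula: C15H24NO2+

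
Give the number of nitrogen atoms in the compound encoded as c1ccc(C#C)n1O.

1

The symbol for nitrogen appears 1 time in the SMILES.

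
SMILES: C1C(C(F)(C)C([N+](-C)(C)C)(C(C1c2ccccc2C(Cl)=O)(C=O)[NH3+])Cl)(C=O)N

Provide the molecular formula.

Heavy atoms from the SMILES: 19 C, 2 Cl, 1 F, 3 N, 3 O.
Implicit hydrogens by atom environment:
  5 × C: no H
  4 × C: 3 H each → 12
  4 × C (aromatic): 1 H each → 4
  3 × C: 1 H each → 3
  3 × O: no H
  2 × C (aromatic): no H
  2 × Cl: no H
  1 × C: 2 H
  1 × F: no H
  1 × N (charge +1): 3 H
  1 × N: 2 H
  1 × N (charge +1): no H
  Total hydrogens = 26.
Net charge +2.
Molecular formula: [C19H26Cl2FN3O3]2+

[C19H26Cl2FN3O3]2+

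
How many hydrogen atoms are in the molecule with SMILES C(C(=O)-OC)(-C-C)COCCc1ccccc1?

20

Hydrogens are implicit in SMILES; fill each atom to its normal valence:
  5 × C (aromatic): 1 H each → 5
  4 × C: 2 H each → 8
  3 × O: no H
  2 × C: 3 H each → 6
  1 × C: 1 H
  1 × C: no H
  1 × C (aromatic): no H
  Total hydrogens = 20.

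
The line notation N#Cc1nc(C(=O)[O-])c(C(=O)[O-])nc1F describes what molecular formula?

[C7FN3O4]2-

Heavy atoms from the SMILES: 7 C, 1 F, 3 N, 4 O.
Implicit hydrogens by atom environment:
  4 × C (aromatic): no H
  3 × C: no H
  2 × N (aromatic): no H
  2 × O: no H
  2 × O (charge -1): no H
  1 × F: no H
  1 × N: no H
  Total hydrogens = 0.
Net charge -2.
Molecular formula: [C7FN3O4]2-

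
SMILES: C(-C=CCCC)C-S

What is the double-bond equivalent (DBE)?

Molecular formula from the SMILES: C7H14S.
DoU = (2C + 2 + N − H − X)/2 = (2·7 + 2 + 0 − 14 − 0)/2 = 2/2 = 1.
(Structurally: 0 ring(s) + 1 π bond(s) = 1.)

1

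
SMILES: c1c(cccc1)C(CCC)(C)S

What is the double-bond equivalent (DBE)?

Molecular formula from the SMILES: C11H16S.
DoU = (2C + 2 + N − H − X)/2 = (2·11 + 2 + 0 − 16 − 0)/2 = 8/2 = 4.
(Structurally: 1 ring(s) + 3 π bond(s) = 4.)

4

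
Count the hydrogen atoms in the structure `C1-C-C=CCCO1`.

10

Hydrogens are implicit in SMILES; fill each atom to its normal valence:
  4 × C: 2 H each → 8
  2 × C: 1 H each → 2
  1 × O: no H
  Total hydrogens = 10.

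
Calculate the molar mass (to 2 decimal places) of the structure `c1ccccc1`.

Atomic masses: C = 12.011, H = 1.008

Molecular formula: C6H6.
M = 6×12.011 + 6×1.008 = 78.11 g/mol.

78.11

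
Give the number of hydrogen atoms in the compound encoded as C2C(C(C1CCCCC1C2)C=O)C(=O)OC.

20

Hydrogens are implicit in SMILES; fill each atom to its normal valence:
  6 × C: 2 H each → 12
  5 × C: 1 H each → 5
  3 × O: no H
  1 × C: 3 H
  1 × C: no H
  Total hydrogens = 20.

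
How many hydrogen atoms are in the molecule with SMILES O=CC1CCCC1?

10

Hydrogens are implicit in SMILES; fill each atom to its normal valence:
  4 × C: 2 H each → 8
  2 × C: 1 H each → 2
  1 × O: no H
  Total hydrogens = 10.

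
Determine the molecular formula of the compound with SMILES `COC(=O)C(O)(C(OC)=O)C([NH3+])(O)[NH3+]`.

Heavy atoms from the SMILES: 6 C, 2 N, 6 O.
Implicit hydrogens by atom environment:
  4 × C: no H
  4 × O: no H
  2 × C: 3 H each → 6
  2 × N (charge +1): 3 H each → 6
  2 × O: 1 H each → 2
  Total hydrogens = 14.
Net charge +2.
Molecular formula: [C6H14N2O6]2+

[C6H14N2O6]2+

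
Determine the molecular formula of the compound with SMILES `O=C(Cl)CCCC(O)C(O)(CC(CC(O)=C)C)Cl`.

Heavy atoms from the SMILES: 12 C, 2 Cl, 4 O.
Implicit hydrogens by atom environment:
  6 × C: 2 H each → 12
  3 × C: no H
  3 × O: 1 H each → 3
  2 × C: 1 H each → 2
  2 × Cl: no H
  1 × C: 3 H
  1 × O: no H
  Total hydrogens = 20.
Molecular formula: C12H20Cl2O4

C12H20Cl2O4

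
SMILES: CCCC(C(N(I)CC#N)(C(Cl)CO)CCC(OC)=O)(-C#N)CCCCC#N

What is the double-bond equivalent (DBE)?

Molecular formula from the SMILES: C19H28ClIN4O3.
DoU = (2C + 2 + N − H − X)/2 = (2·19 + 2 + 4 − 28 − 2)/2 = 14/2 = 7.
(Structurally: 0 ring(s) + 7 π bond(s) = 7.)

7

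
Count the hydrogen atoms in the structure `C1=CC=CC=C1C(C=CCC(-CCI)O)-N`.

18

Hydrogens are implicit in SMILES; fill each atom to its normal valence:
  5 × C (aromatic): 1 H each → 5
  4 × C: 1 H each → 4
  3 × C: 2 H each → 6
  1 × C (aromatic): no H
  1 × I: no H
  1 × N: 2 H
  1 × O: 1 H
  Total hydrogens = 18.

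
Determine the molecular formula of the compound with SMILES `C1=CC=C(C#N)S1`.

C5H3NS

Heavy atoms from the SMILES: 5 C, 1 N, 1 S.
Implicit hydrogens by atom environment:
  3 × C (aromatic): 1 H each → 3
  1 × C (aromatic): no H
  1 × C: no H
  1 × N: no H
  1 × S (aromatic): no H
  Total hydrogens = 3.
Molecular formula: C5H3NS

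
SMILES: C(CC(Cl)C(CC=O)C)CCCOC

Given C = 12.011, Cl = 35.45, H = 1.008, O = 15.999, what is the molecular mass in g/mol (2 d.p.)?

Molecular formula: C11H21ClO2.
M = 11×12.011 + 1×35.45 + 21×1.008 + 2×15.999 = 220.74 g/mol.

220.74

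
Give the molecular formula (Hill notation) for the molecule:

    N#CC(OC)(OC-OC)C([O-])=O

Heavy atoms from the SMILES: 6 C, 1 N, 5 O.
Implicit hydrogens by atom environment:
  4 × O: no H
  3 × C: no H
  2 × C: 3 H each → 6
  1 × C: 2 H
  1 × N: no H
  1 × O (charge -1): no H
  Total hydrogens = 8.
Net charge -1.
Molecular formula: C6H8NO5-

C6H8NO5-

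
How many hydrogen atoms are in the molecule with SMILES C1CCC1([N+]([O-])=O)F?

Hydrogens are implicit in SMILES; fill each atom to its normal valence:
  3 × C: 2 H each → 6
  1 × C: no H
  1 × F: no H
  1 × N (charge +1): no H
  1 × O: no H
  1 × O (charge -1): no H
  Total hydrogens = 6.

6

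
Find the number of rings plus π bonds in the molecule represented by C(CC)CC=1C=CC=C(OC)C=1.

4

Molecular formula from the SMILES: C11H16O.
DoU = (2C + 2 + N − H − X)/2 = (2·11 + 2 + 0 − 16 − 0)/2 = 8/2 = 4.
(Structurally: 1 ring(s) + 3 π bond(s) = 4.)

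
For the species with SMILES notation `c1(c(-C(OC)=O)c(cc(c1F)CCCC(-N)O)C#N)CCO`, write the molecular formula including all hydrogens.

C15H19FN2O4

Heavy atoms from the SMILES: 15 C, 1 F, 2 N, 4 O.
Implicit hydrogens by atom environment:
  5 × C: 2 H each → 10
  5 × C (aromatic): no H
  2 × C: no H
  2 × O: 1 H each → 2
  2 × O: no H
  1 × C: 3 H
  1 × C (aromatic): 1 H
  1 × C: 1 H
  1 × F: no H
  1 × N: 2 H
  1 × N: no H
  Total hydrogens = 19.
Molecular formula: C15H19FN2O4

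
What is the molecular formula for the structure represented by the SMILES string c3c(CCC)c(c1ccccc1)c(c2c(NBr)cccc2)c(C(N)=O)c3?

Heavy atoms from the SMILES: 1 Br, 22 C, 2 N, 1 O.
Implicit hydrogens by atom environment:
  11 × C (aromatic): 1 H each → 11
  7 × C (aromatic): no H
  2 × C: 2 H each → 4
  1 × Br: no H
  1 × C: 3 H
  1 × C: no H
  1 × N: 2 H
  1 × N: 1 H
  1 × O: no H
  Total hydrogens = 21.
Molecular formula: C22H21BrN2O

C22H21BrN2O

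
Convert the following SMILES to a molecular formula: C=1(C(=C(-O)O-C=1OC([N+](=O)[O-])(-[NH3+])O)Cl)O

Heavy atoms from the SMILES: 5 C, 1 Cl, 2 N, 7 O.
Implicit hydrogens by atom environment:
  4 × C (aromatic): no H
  3 × O: 1 H each → 3
  2 × O: no H
  1 × C: no H
  1 × Cl: no H
  1 × N (charge +1): 3 H
  1 × N (charge +1): no H
  1 × O (aromatic): no H
  1 × O (charge -1): no H
  Total hydrogens = 6.
Net charge +1.
Molecular formula: C5H6ClN2O7+

C5H6ClN2O7+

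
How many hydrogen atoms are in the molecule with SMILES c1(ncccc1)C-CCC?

13

Hydrogens are implicit in SMILES; fill each atom to its normal valence:
  4 × C (aromatic): 1 H each → 4
  3 × C: 2 H each → 6
  1 × C: 3 H
  1 × C (aromatic): no H
  1 × N (aromatic): no H
  Total hydrogens = 13.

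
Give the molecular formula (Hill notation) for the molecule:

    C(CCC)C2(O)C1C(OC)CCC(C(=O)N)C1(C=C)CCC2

Heavy atoms from the SMILES: 18 C, 1 N, 3 O.
Implicit hydrogens by atom environment:
  9 × C: 2 H each → 18
  4 × C: 1 H each → 4
  3 × C: no H
  2 × C: 3 H each → 6
  2 × O: no H
  1 × N: 2 H
  1 × O: 1 H
  Total hydrogens = 31.
Molecular formula: C18H31NO3

C18H31NO3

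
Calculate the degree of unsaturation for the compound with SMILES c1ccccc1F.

Molecular formula from the SMILES: C6H5F.
DoU = (2C + 2 + N − H − X)/2 = (2·6 + 2 + 0 − 5 − 1)/2 = 8/2 = 4.
(Structurally: 1 ring(s) + 3 π bond(s) = 4.)

4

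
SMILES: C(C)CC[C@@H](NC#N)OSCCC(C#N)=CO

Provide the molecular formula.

C11H17N3O2S

Heavy atoms from the SMILES: 11 C, 3 N, 2 O, 1 S.
Implicit hydrogens by atom environment:
  5 × C: 2 H each → 10
  3 × C: no H
  2 × C: 1 H each → 2
  2 × N: no H
  1 × C: 3 H
  1 × N: 1 H
  1 × O: 1 H
  1 × O: no H
  1 × S: no H
  Total hydrogens = 17.
Molecular formula: C11H17N3O2S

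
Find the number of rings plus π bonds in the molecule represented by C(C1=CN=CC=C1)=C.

Molecular formula from the SMILES: C7H7N.
DoU = (2C + 2 + N − H − X)/2 = (2·7 + 2 + 1 − 7 − 0)/2 = 10/2 = 5.
(Structurally: 1 ring(s) + 4 π bond(s) = 5.)

5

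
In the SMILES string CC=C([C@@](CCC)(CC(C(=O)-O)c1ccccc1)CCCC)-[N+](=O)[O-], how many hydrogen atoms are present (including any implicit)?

Hydrogens are implicit in SMILES; fill each atom to its normal valence:
  6 × C: 2 H each → 12
  5 × C (aromatic): 1 H each → 5
  3 × C: 3 H each → 9
  3 × C: no H
  2 × C: 1 H each → 2
  2 × O: no H
  1 × C (aromatic): no H
  1 × N (charge +1): no H
  1 × O: 1 H
  1 × O (charge -1): no H
  Total hydrogens = 29.

29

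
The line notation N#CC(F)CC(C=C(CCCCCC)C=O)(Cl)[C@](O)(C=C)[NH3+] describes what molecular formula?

Heavy atoms from the SMILES: 16 C, 1 Cl, 1 F, 2 N, 2 O.
Implicit hydrogens by atom environment:
  7 × C: 2 H each → 14
  4 × C: 1 H each → 4
  4 × C: no H
  1 × C: 3 H
  1 × Cl: no H
  1 × F: no H
  1 × N (charge +1): 3 H
  1 × N: no H
  1 × O: 1 H
  1 × O: no H
  Total hydrogens = 25.
Net charge +1.
Molecular formula: C16H25ClFN2O2+

C16H25ClFN2O2+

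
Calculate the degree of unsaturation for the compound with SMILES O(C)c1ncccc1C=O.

Molecular formula from the SMILES: C7H7NO2.
DoU = (2C + 2 + N − H − X)/2 = (2·7 + 2 + 1 − 7 − 0)/2 = 10/2 = 5.
(Structurally: 1 ring(s) + 4 π bond(s) = 5.)

5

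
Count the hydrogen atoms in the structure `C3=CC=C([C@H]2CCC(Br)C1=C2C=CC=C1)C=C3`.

Hydrogens are implicit in SMILES; fill each atom to its normal valence:
  9 × C (aromatic): 1 H each → 9
  3 × C (aromatic): no H
  2 × C: 2 H each → 4
  2 × C: 1 H each → 2
  1 × Br: no H
  Total hydrogens = 15.

15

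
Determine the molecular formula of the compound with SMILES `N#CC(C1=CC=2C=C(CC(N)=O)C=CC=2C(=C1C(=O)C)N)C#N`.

C17H14N4O2

Heavy atoms from the SMILES: 17 C, 4 N, 2 O.
Implicit hydrogens by atom environment:
  6 × C (aromatic): no H
  4 × C (aromatic): 1 H each → 4
  4 × C: no H
  2 × N: 2 H each → 4
  2 × N: no H
  2 × O: no H
  1 × C: 3 H
  1 × C: 2 H
  1 × C: 1 H
  Total hydrogens = 14.
Molecular formula: C17H14N4O2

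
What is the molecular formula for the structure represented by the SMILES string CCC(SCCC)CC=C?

Heavy atoms from the SMILES: 9 C, 1 S.
Implicit hydrogens by atom environment:
  5 × C: 2 H each → 10
  2 × C: 3 H each → 6
  2 × C: 1 H each → 2
  1 × S: no H
  Total hydrogens = 18.
Molecular formula: C9H18S

C9H18S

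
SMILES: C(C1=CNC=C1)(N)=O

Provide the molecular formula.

Heavy atoms from the SMILES: 5 C, 2 N, 1 O.
Implicit hydrogens by atom environment:
  3 × C (aromatic): 1 H each → 3
  1 × C (aromatic): no H
  1 × C: no H
  1 × N: 2 H
  1 × N (aromatic): 1 H
  1 × O: no H
  Total hydrogens = 6.
Molecular formula: C5H6N2O

C5H6N2O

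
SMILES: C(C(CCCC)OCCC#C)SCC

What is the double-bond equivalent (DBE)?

2

Molecular formula from the SMILES: C12H22OS.
DoU = (2C + 2 + N − H − X)/2 = (2·12 + 2 + 0 − 22 − 0)/2 = 4/2 = 2.
(Structurally: 0 ring(s) + 2 π bond(s) = 2.)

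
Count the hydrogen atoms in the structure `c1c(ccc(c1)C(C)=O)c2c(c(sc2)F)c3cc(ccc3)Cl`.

Hydrogens are implicit in SMILES; fill each atom to its normal valence:
  9 × C (aromatic): 1 H each → 9
  7 × C (aromatic): no H
  1 × C: 3 H
  1 × C: no H
  1 × Cl: no H
  1 × F: no H
  1 × O: no H
  1 × S (aromatic): no H
  Total hydrogens = 12.

12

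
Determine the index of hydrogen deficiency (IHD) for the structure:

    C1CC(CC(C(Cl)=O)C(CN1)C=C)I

Molecular formula from the SMILES: C10H15ClINO.
DoU = (2C + 2 + N − H − X)/2 = (2·10 + 2 + 1 − 15 − 2)/2 = 6/2 = 3.
(Structurally: 1 ring(s) + 2 π bond(s) = 3.)

3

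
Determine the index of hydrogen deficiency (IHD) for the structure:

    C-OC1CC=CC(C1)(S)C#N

Molecular formula from the SMILES: C8H11NOS.
DoU = (2C + 2 + N − H − X)/2 = (2·8 + 2 + 1 − 11 − 0)/2 = 8/2 = 4.
(Structurally: 1 ring(s) + 3 π bond(s) = 4.)

4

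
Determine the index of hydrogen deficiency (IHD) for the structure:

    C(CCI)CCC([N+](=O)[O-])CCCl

Molecular formula from the SMILES: C8H15ClINO2.
DoU = (2C + 2 + N − H − X)/2 = (2·8 + 2 + 1 − 15 − 2)/2 = 2/2 = 1.
(Structurally: 0 ring(s) + 1 π bond(s) = 1.)

1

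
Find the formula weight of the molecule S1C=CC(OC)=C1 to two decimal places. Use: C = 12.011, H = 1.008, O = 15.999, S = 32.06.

114.16

Molecular formula: C5H6OS.
M = 5×12.011 + 6×1.008 + 1×15.999 + 1×32.06 = 114.16 g/mol.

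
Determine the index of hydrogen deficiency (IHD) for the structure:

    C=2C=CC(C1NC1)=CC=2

Molecular formula from the SMILES: C8H9N.
DoU = (2C + 2 + N − H − X)/2 = (2·8 + 2 + 1 − 9 − 0)/2 = 10/2 = 5.
(Structurally: 2 ring(s) + 3 π bond(s) = 5.)

5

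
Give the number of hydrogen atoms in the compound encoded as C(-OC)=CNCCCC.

Hydrogens are implicit in SMILES; fill each atom to its normal valence:
  3 × C: 2 H each → 6
  2 × C: 3 H each → 6
  2 × C: 1 H each → 2
  1 × N: 1 H
  1 × O: no H
  Total hydrogens = 15.

15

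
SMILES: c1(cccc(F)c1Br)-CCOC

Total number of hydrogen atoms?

10

Hydrogens are implicit in SMILES; fill each atom to its normal valence:
  3 × C (aromatic): 1 H each → 3
  3 × C (aromatic): no H
  2 × C: 2 H each → 4
  1 × Br: no H
  1 × C: 3 H
  1 × F: no H
  1 × O: no H
  Total hydrogens = 10.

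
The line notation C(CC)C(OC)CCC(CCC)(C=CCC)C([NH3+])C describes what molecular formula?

C17H36NO+

Heavy atoms from the SMILES: 17 C, 1 N, 1 O.
Implicit hydrogens by atom environment:
  7 × C: 2 H each → 14
  5 × C: 3 H each → 15
  4 × C: 1 H each → 4
  1 × C: no H
  1 × N (charge +1): 3 H
  1 × O: no H
  Total hydrogens = 36.
Net charge +1.
Molecular formula: C17H36NO+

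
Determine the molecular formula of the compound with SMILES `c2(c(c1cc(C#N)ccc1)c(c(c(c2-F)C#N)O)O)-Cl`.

C14H6ClFN2O2

Heavy atoms from the SMILES: 14 C, 1 Cl, 1 F, 2 N, 2 O.
Implicit hydrogens by atom environment:
  8 × C (aromatic): no H
  4 × C (aromatic): 1 H each → 4
  2 × C: no H
  2 × N: no H
  2 × O: 1 H each → 2
  1 × Cl: no H
  1 × F: no H
  Total hydrogens = 6.
Molecular formula: C14H6ClFN2O2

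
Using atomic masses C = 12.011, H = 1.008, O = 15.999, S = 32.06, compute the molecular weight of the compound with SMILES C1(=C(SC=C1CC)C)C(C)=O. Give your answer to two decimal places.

Molecular formula: C9H12OS.
M = 9×12.011 + 12×1.008 + 1×15.999 + 1×32.06 = 168.25 g/mol.

168.25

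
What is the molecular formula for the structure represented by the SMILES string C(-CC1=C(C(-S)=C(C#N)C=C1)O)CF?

C10H10FNOS

Heavy atoms from the SMILES: 10 C, 1 F, 1 N, 1 O, 1 S.
Implicit hydrogens by atom environment:
  4 × C (aromatic): no H
  3 × C: 2 H each → 6
  2 × C (aromatic): 1 H each → 2
  1 × C: no H
  1 × F: no H
  1 × N: no H
  1 × O: 1 H
  1 × S: 1 H
  Total hydrogens = 10.
Molecular formula: C10H10FNOS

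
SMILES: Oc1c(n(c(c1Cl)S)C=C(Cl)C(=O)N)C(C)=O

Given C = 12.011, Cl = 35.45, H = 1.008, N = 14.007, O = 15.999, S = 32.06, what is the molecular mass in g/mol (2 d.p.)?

295.13

Molecular formula: C9H8Cl2N2O3S.
M = 9×12.011 + 2×35.45 + 8×1.008 + 2×14.007 + 3×15.999 + 1×32.06 = 295.13 g/mol.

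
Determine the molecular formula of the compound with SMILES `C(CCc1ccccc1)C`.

C10H14

Heavy atoms from the SMILES: 10 C.
Implicit hydrogens by atom environment:
  5 × C (aromatic): 1 H each → 5
  3 × C: 2 H each → 6
  1 × C: 3 H
  1 × C (aromatic): no H
  Total hydrogens = 14.
Molecular formula: C10H14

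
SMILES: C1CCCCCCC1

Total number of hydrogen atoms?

Hydrogens are implicit in SMILES; fill each atom to its normal valence:
  8 × C: 2 H each → 16
  Total hydrogens = 16.

16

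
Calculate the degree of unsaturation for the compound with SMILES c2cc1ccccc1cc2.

Molecular formula from the SMILES: C10H8.
DoU = (2C + 2 + N − H − X)/2 = (2·10 + 2 + 0 − 8 − 0)/2 = 14/2 = 7.
(Structurally: 2 ring(s) + 5 π bond(s) = 7.)

7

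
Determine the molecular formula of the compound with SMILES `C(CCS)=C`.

Heavy atoms from the SMILES: 4 C, 1 S.
Implicit hydrogens by atom environment:
  3 × C: 2 H each → 6
  1 × C: 1 H
  1 × S: 1 H
  Total hydrogens = 8.
Molecular formula: C4H8S

C4H8S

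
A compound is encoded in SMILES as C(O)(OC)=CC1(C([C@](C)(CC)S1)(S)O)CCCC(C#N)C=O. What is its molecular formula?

Heavy atoms from the SMILES: 15 C, 1 N, 4 O, 2 S.
Implicit hydrogens by atom environment:
  5 × C: no H
  4 × C: 2 H each → 8
  3 × C: 3 H each → 9
  3 × C: 1 H each → 3
  2 × O: 1 H each → 2
  2 × O: no H
  1 × N: no H
  1 × S: 1 H
  1 × S: no H
  Total hydrogens = 23.
Molecular formula: C15H23NO4S2

C15H23NO4S2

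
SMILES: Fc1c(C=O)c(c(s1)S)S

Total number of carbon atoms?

The symbol for carbon appears 5 times in the SMILES. Lowercase c denotes aromatic carbon and counts toward C.

5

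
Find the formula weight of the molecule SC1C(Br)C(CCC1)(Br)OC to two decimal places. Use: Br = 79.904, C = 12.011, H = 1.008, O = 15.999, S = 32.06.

Molecular formula: C7H12Br2OS.
M = 2×79.904 + 7×12.011 + 12×1.008 + 1×15.999 + 1×32.06 = 304.04 g/mol.

304.04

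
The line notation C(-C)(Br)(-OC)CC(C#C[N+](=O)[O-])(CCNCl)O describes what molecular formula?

C9H14BrClN2O4

Heavy atoms from the SMILES: 1 Br, 9 C, 1 Cl, 2 N, 4 O.
Implicit hydrogens by atom environment:
  4 × C: no H
  3 × C: 2 H each → 6
  2 × C: 3 H each → 6
  2 × O: no H
  1 × Br: no H
  1 × Cl: no H
  1 × N: 1 H
  1 × N (charge +1): no H
  1 × O: 1 H
  1 × O (charge -1): no H
  Total hydrogens = 14.
Molecular formula: C9H14BrClN2O4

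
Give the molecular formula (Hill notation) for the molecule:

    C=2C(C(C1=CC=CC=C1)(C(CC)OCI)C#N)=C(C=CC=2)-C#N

Heavy atoms from the SMILES: 19 C, 1 I, 2 N, 1 O.
Implicit hydrogens by atom environment:
  9 × C (aromatic): 1 H each → 9
  3 × C: no H
  3 × C (aromatic): no H
  2 × C: 2 H each → 4
  2 × N: no H
  1 × C: 3 H
  1 × C: 1 H
  1 × I: no H
  1 × O: no H
  Total hydrogens = 17.
Molecular formula: C19H17IN2O

C19H17IN2O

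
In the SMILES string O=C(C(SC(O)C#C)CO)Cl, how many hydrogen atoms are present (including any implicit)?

Hydrogens are implicit in SMILES; fill each atom to its normal valence:
  3 × C: 1 H each → 3
  2 × C: no H
  2 × O: 1 H each → 2
  1 × C: 2 H
  1 × Cl: no H
  1 × O: no H
  1 × S: no H
  Total hydrogens = 7.

7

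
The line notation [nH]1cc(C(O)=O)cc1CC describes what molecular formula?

C7H9NO2

Heavy atoms from the SMILES: 7 C, 1 N, 2 O.
Implicit hydrogens by atom environment:
  2 × C (aromatic): 1 H each → 2
  2 × C (aromatic): no H
  1 × C: 3 H
  1 × C: 2 H
  1 × C: no H
  1 × N (aromatic): 1 H
  1 × O: 1 H
  1 × O: no H
  Total hydrogens = 9.
Molecular formula: C7H9NO2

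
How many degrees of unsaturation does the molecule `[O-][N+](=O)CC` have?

1

Molecular formula from the SMILES: C2H5NO2.
DoU = (2C + 2 + N − H − X)/2 = (2·2 + 2 + 1 − 5 − 0)/2 = 2/2 = 1.
(Structurally: 0 ring(s) + 1 π bond(s) = 1.)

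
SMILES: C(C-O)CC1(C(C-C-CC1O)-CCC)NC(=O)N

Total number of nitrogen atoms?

The symbol for nitrogen appears 2 times in the SMILES.

2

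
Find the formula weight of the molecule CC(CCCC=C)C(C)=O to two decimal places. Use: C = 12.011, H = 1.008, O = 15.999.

140.23

Molecular formula: C9H16O.
M = 9×12.011 + 16×1.008 + 1×15.999 = 140.23 g/mol.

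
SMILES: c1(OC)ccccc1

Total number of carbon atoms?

The symbol for carbon appears 7 times in the SMILES. Lowercase c denotes aromatic carbon and counts toward C.

7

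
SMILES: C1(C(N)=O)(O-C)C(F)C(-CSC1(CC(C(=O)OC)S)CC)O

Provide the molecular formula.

C13H22FNO5S2

Heavy atoms from the SMILES: 13 C, 1 F, 1 N, 5 O, 2 S.
Implicit hydrogens by atom environment:
  4 × C: no H
  4 × O: no H
  3 × C: 3 H each → 9
  3 × C: 2 H each → 6
  3 × C: 1 H each → 3
  1 × F: no H
  1 × N: 2 H
  1 × O: 1 H
  1 × S: 1 H
  1 × S: no H
  Total hydrogens = 22.
Molecular formula: C13H22FNO5S2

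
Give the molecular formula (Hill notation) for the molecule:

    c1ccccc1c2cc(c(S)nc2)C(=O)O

C12H9NO2S

Heavy atoms from the SMILES: 12 C, 1 N, 2 O, 1 S.
Implicit hydrogens by atom environment:
  7 × C (aromatic): 1 H each → 7
  4 × C (aromatic): no H
  1 × C: no H
  1 × N (aromatic): no H
  1 × O: 1 H
  1 × O: no H
  1 × S: 1 H
  Total hydrogens = 9.
Molecular formula: C12H9NO2S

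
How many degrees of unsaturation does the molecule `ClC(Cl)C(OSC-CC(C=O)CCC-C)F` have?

1

Molecular formula from the SMILES: C10H17Cl2FO2S.
DoU = (2C + 2 + N − H − X)/2 = (2·10 + 2 + 0 − 17 − 3)/2 = 2/2 = 1.
(Structurally: 0 ring(s) + 1 π bond(s) = 1.)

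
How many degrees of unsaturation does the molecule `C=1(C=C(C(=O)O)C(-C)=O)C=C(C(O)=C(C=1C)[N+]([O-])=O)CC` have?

8

Molecular formula from the SMILES: C14H15NO6.
DoU = (2C + 2 + N − H − X)/2 = (2·14 + 2 + 1 − 15 − 0)/2 = 16/2 = 8.
(Structurally: 1 ring(s) + 7 π bond(s) = 8.)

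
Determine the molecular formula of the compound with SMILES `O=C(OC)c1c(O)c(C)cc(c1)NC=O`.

C10H11NO4

Heavy atoms from the SMILES: 10 C, 1 N, 4 O.
Implicit hydrogens by atom environment:
  4 × C (aromatic): no H
  3 × O: no H
  2 × C: 3 H each → 6
  2 × C (aromatic): 1 H each → 2
  1 × C: 1 H
  1 × C: no H
  1 × N: 1 H
  1 × O: 1 H
  Total hydrogens = 11.
Molecular formula: C10H11NO4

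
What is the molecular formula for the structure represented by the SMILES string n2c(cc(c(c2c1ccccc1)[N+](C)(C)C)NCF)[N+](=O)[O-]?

Heavy atoms from the SMILES: 15 C, 1 F, 4 N, 2 O.
Implicit hydrogens by atom environment:
  6 × C (aromatic): 1 H each → 6
  5 × C (aromatic): no H
  3 × C: 3 H each → 9
  2 × N (charge +1): no H
  1 × C: 2 H
  1 × F: no H
  1 × N: 1 H
  1 × N (aromatic): no H
  1 × O: no H
  1 × O (charge -1): no H
  Total hydrogens = 18.
Net charge +1.
Molecular formula: C15H18FN4O2+

C15H18FN4O2+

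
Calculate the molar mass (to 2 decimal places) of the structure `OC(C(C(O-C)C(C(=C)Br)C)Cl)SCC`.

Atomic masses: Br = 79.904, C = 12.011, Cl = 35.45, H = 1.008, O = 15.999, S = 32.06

317.67

Molecular formula: C10H18BrClO2S.
M = 1×79.904 + 10×12.011 + 1×35.45 + 18×1.008 + 2×15.999 + 1×32.06 = 317.67 g/mol.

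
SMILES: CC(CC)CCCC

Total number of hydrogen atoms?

18

Hydrogens are implicit in SMILES; fill each atom to its normal valence:
  4 × C: 2 H each → 8
  3 × C: 3 H each → 9
  1 × C: 1 H
  Total hydrogens = 18.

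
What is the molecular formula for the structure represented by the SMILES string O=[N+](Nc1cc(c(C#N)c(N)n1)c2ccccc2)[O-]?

Heavy atoms from the SMILES: 12 C, 5 N, 2 O.
Implicit hydrogens by atom environment:
  6 × C (aromatic): 1 H each → 6
  5 × C (aromatic): no H
  1 × C: no H
  1 × N: 2 H
  1 × N: 1 H
  1 × N (aromatic): no H
  1 × N: no H
  1 × N (charge +1): no H
  1 × O: no H
  1 × O (charge -1): no H
  Total hydrogens = 9.
Molecular formula: C12H9N5O2

C12H9N5O2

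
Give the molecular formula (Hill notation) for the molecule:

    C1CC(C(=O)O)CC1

Heavy atoms from the SMILES: 6 C, 2 O.
Implicit hydrogens by atom environment:
  4 × C: 2 H each → 8
  1 × C: 1 H
  1 × C: no H
  1 × O: 1 H
  1 × O: no H
  Total hydrogens = 10.
Molecular formula: C6H10O2

C6H10O2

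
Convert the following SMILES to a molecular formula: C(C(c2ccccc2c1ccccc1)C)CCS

Heavy atoms from the SMILES: 17 C, 1 S.
Implicit hydrogens by atom environment:
  9 × C (aromatic): 1 H each → 9
  3 × C: 2 H each → 6
  3 × C (aromatic): no H
  1 × C: 3 H
  1 × C: 1 H
  1 × S: 1 H
  Total hydrogens = 20.
Molecular formula: C17H20S

C17H20S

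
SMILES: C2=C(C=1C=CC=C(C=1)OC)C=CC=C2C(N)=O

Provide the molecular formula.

Heavy atoms from the SMILES: 14 C, 1 N, 2 O.
Implicit hydrogens by atom environment:
  8 × C (aromatic): 1 H each → 8
  4 × C (aromatic): no H
  2 × O: no H
  1 × C: 3 H
  1 × C: no H
  1 × N: 2 H
  Total hydrogens = 13.
Molecular formula: C14H13NO2

C14H13NO2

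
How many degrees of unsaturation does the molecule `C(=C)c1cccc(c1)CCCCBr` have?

Molecular formula from the SMILES: C12H15Br.
DoU = (2C + 2 + N − H − X)/2 = (2·12 + 2 + 0 − 15 − 1)/2 = 10/2 = 5.
(Structurally: 1 ring(s) + 4 π bond(s) = 5.)

5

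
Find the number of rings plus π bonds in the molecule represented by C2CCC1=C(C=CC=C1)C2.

Molecular formula from the SMILES: C10H12.
DoU = (2C + 2 + N − H − X)/2 = (2·10 + 2 + 0 − 12 − 0)/2 = 10/2 = 5.
(Structurally: 2 ring(s) + 3 π bond(s) = 5.)

5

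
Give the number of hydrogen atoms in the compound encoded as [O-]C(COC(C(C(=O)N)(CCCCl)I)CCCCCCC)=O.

26

Hydrogens are implicit in SMILES; fill each atom to its normal valence:
  10 × C: 2 H each → 20
  3 × C: no H
  3 × O: no H
  1 × C: 3 H
  1 × C: 1 H
  1 × Cl: no H
  1 × I: no H
  1 × N: 2 H
  1 × O (charge -1): no H
  Total hydrogens = 26.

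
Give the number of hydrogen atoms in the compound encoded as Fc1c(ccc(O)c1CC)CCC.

Hydrogens are implicit in SMILES; fill each atom to its normal valence:
  4 × C (aromatic): no H
  3 × C: 2 H each → 6
  2 × C: 3 H each → 6
  2 × C (aromatic): 1 H each → 2
  1 × F: no H
  1 × O: 1 H
  Total hydrogens = 15.

15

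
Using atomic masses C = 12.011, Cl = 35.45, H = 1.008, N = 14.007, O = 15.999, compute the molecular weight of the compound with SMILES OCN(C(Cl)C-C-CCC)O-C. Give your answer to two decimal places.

Molecular formula: C8H18ClNO2.
M = 8×12.011 + 1×35.45 + 18×1.008 + 1×14.007 + 2×15.999 = 195.69 g/mol.

195.69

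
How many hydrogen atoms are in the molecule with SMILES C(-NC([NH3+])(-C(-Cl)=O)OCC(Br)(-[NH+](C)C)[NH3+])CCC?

Hydrogens are implicit in SMILES; fill each atom to its normal valence:
  4 × C: 2 H each → 8
  3 × C: 3 H each → 9
  3 × C: no H
  2 × N (charge +1): 3 H each → 6
  2 × O: no H
  1 × Br: no H
  1 × Cl: no H
  1 × N: 1 H
  1 × N (charge +1): 1 H
  Total hydrogens = 25.

25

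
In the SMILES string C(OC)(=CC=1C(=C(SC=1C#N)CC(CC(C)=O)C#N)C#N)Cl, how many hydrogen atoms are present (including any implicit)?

12

Hydrogens are implicit in SMILES; fill each atom to its normal valence:
  5 × C: no H
  4 × C (aromatic): no H
  3 × N: no H
  2 × C: 3 H each → 6
  2 × C: 2 H each → 4
  2 × C: 1 H each → 2
  2 × O: no H
  1 × Cl: no H
  1 × S (aromatic): no H
  Total hydrogens = 12.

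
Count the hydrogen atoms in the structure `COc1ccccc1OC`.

10

Hydrogens are implicit in SMILES; fill each atom to its normal valence:
  4 × C (aromatic): 1 H each → 4
  2 × C: 3 H each → 6
  2 × C (aromatic): no H
  2 × O: no H
  Total hydrogens = 10.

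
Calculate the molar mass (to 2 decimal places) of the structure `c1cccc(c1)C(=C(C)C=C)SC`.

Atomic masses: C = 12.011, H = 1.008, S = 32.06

190.30

Molecular formula: C12H14S.
M = 12×12.011 + 14×1.008 + 1×32.06 = 190.30 g/mol.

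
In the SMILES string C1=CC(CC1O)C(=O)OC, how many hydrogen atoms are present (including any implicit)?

10

Hydrogens are implicit in SMILES; fill each atom to its normal valence:
  4 × C: 1 H each → 4
  2 × O: no H
  1 × C: 3 H
  1 × C: 2 H
  1 × C: no H
  1 × O: 1 H
  Total hydrogens = 10.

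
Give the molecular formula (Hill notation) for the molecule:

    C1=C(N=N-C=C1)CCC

Heavy atoms from the SMILES: 7 C, 2 N.
Implicit hydrogens by atom environment:
  3 × C (aromatic): 1 H each → 3
  2 × C: 2 H each → 4
  2 × N (aromatic): no H
  1 × C: 3 H
  1 × C (aromatic): no H
  Total hydrogens = 10.
Molecular formula: C7H10N2

C7H10N2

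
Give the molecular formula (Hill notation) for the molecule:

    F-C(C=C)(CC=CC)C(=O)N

C8H12FNO

Heavy atoms from the SMILES: 8 C, 1 F, 1 N, 1 O.
Implicit hydrogens by atom environment:
  3 × C: 1 H each → 3
  2 × C: 2 H each → 4
  2 × C: no H
  1 × C: 3 H
  1 × F: no H
  1 × N: 2 H
  1 × O: no H
  Total hydrogens = 12.
Molecular formula: C8H12FNO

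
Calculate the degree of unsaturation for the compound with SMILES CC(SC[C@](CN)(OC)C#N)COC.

Molecular formula from the SMILES: C9H18N2O2S.
DoU = (2C + 2 + N − H − X)/2 = (2·9 + 2 + 2 − 18 − 0)/2 = 4/2 = 2.
(Structurally: 0 ring(s) + 2 π bond(s) = 2.)

2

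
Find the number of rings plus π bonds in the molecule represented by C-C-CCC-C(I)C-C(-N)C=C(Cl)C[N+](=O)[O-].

2

Molecular formula from the SMILES: C11H20ClIN2O2.
DoU = (2C + 2 + N − H − X)/2 = (2·11 + 2 + 2 − 20 − 2)/2 = 4/2 = 2.
(Structurally: 0 ring(s) + 2 π bond(s) = 2.)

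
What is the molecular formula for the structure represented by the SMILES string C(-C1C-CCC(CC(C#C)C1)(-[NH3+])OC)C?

C13H24NO+

Heavy atoms from the SMILES: 13 C, 1 N, 1 O.
Implicit hydrogens by atom environment:
  6 × C: 2 H each → 12
  3 × C: 1 H each → 3
  2 × C: 3 H each → 6
  2 × C: no H
  1 × N (charge +1): 3 H
  1 × O: no H
  Total hydrogens = 24.
Net charge +1.
Molecular formula: C13H24NO+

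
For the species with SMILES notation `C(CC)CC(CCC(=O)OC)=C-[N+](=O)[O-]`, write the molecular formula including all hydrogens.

C10H17NO4

Heavy atoms from the SMILES: 10 C, 1 N, 4 O.
Implicit hydrogens by atom environment:
  5 × C: 2 H each → 10
  3 × O: no H
  2 × C: 3 H each → 6
  2 × C: no H
  1 × C: 1 H
  1 × N (charge +1): no H
  1 × O (charge -1): no H
  Total hydrogens = 17.
Molecular formula: C10H17NO4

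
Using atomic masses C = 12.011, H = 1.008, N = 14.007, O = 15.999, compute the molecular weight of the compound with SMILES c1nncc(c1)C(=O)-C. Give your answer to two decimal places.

122.13

Molecular formula: C6H6N2O.
M = 6×12.011 + 6×1.008 + 2×14.007 + 1×15.999 = 122.13 g/mol.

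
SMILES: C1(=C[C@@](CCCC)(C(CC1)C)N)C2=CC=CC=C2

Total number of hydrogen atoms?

25

Hydrogens are implicit in SMILES; fill each atom to its normal valence:
  5 × C: 2 H each → 10
  5 × C (aromatic): 1 H each → 5
  2 × C: 3 H each → 6
  2 × C: 1 H each → 2
  2 × C: no H
  1 × C (aromatic): no H
  1 × N: 2 H
  Total hydrogens = 25.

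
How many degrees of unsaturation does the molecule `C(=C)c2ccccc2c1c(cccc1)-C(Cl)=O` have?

Molecular formula from the SMILES: C15H11ClO.
DoU = (2C + 2 + N − H − X)/2 = (2·15 + 2 + 0 − 11 − 1)/2 = 20/2 = 10.
(Structurally: 2 ring(s) + 8 π bond(s) = 10.)

10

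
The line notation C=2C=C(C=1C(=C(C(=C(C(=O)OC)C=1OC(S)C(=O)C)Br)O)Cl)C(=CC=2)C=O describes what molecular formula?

Heavy atoms from the SMILES: 1 Br, 18 C, 1 Cl, 6 O, 1 S.
Implicit hydrogens by atom environment:
  8 × C (aromatic): no H
  5 × O: no H
  4 × C (aromatic): 1 H each → 4
  2 × C: 3 H each → 6
  2 × C: 1 H each → 2
  2 × C: no H
  1 × Br: no H
  1 × Cl: no H
  1 × O: 1 H
  1 × S: 1 H
  Total hydrogens = 14.
Molecular formula: C18H14BrClO6S

C18H14BrClO6S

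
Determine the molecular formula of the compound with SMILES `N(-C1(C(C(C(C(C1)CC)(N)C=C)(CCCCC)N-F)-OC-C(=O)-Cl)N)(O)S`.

C17H32ClFN4O3S

Heavy atoms from the SMILES: 17 C, 1 Cl, 1 F, 4 N, 3 O, 1 S.
Implicit hydrogens by atom environment:
  8 × C: 2 H each → 16
  4 × C: no H
  3 × C: 1 H each → 3
  2 × C: 3 H each → 6
  2 × N: 2 H each → 4
  2 × O: no H
  1 × Cl: no H
  1 × F: no H
  1 × N: 1 H
  1 × N: no H
  1 × O: 1 H
  1 × S: 1 H
  Total hydrogens = 32.
Molecular formula: C17H32ClFN4O3S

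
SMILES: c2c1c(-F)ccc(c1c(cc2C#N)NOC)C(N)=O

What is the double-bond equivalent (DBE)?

Molecular formula from the SMILES: C13H10FN3O2.
DoU = (2C + 2 + N − H − X)/2 = (2·13 + 2 + 3 − 10 − 1)/2 = 20/2 = 10.
(Structurally: 2 ring(s) + 8 π bond(s) = 10.)

10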